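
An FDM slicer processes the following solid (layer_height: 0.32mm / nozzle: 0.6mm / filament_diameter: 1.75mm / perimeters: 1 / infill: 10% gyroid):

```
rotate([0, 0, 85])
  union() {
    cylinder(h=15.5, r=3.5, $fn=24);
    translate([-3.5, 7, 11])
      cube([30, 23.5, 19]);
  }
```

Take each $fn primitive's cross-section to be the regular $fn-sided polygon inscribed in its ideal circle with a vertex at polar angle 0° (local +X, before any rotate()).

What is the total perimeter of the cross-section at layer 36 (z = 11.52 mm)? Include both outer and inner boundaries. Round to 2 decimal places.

At z = 11.52 mm: the r=3.5 cylinder gives a regular 24-gon of circumradius 3.5 (constant along its height) (perimeter = 2·24·3.500·sin(180°/24) = 21.93 mm); the 30×23.5 cube at (-3.5, 7) contributes its full rectangle (perimeter 107.00 mm); Merging all regions: the 2 present regions are separate (no shared area or edge), so areas and boundary lengths simply add and each stays a separate island — boundary = 128.93 mm; (rotated 85° about Z; rotation is an isometry so areas/perimeters/island counts are preserved). Overall, the cross-section has 2 separate islands. Total boundary length (outer) = 128.93 mm.

128.93 mm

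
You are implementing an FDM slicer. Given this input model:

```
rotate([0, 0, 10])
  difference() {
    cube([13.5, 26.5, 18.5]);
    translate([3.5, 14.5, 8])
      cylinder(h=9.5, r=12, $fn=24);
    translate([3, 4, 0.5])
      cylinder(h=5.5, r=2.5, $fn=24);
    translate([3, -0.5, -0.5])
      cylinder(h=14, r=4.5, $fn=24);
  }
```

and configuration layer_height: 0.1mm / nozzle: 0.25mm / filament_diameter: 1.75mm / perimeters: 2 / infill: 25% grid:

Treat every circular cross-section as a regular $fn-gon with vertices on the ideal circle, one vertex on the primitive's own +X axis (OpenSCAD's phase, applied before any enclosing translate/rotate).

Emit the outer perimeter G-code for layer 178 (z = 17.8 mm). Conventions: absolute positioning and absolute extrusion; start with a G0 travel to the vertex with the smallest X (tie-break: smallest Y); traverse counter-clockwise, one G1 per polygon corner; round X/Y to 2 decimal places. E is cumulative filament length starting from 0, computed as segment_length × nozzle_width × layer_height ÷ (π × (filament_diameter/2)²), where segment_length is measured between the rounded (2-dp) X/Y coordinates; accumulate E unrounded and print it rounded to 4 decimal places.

At z = 17.8 mm: the cube is present — its section is the full 13.5×26.5 rectangle; the cylinder at (3.5, 14.5) does not reach this height (z outside [8, 17.5]); the cylinder at (3, 4) does not reach this height (z outside [0.5, 6]); the cylinder at (3, -0.5) does not reach this height (z outside [-0.5, 13.5]); Taking the first minus the rest: none of the subtracted shapes is present at this height, so the 13.5×26.5 cube is unchanged — 1 connected region; (rotated 10° about Z; rotation is an isometry so areas/perimeters/island counts are preserved). The outline is a single polygon with 4 vertices. Extrusion per mm of travel: 0.25 × 0.1 / (π × 0.875²) = 0.010394. Accumulating E over each segment gives final E = 0.8314.

G0 X-4.60 Y26.10 Z17.80
G1 X0.00 Y0.00 E0.2755
G1 X13.29 Y2.34 E0.4157
G1 X8.69 Y28.44 E0.6912
G1 X-4.60 Y26.10 E0.8314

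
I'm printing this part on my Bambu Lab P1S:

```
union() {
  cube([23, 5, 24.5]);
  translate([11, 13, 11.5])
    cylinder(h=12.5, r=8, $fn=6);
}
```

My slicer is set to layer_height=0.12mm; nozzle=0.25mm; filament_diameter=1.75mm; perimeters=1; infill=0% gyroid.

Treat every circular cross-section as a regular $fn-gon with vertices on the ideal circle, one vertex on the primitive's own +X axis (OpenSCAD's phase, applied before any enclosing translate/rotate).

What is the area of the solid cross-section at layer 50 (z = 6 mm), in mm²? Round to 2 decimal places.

115.00 mm²

At z = 6 mm: the 23×5 cube contributes its full rectangle (area 115.00 mm²); the cylinder at (11, 13) is absent (z outside [11.5, 24]); Taking the union: only the 23×5 cube is present, so the union is just that shape — area = 115.00 mm². Overall, the cross-section is a single solid region. Net area = 115.00 mm².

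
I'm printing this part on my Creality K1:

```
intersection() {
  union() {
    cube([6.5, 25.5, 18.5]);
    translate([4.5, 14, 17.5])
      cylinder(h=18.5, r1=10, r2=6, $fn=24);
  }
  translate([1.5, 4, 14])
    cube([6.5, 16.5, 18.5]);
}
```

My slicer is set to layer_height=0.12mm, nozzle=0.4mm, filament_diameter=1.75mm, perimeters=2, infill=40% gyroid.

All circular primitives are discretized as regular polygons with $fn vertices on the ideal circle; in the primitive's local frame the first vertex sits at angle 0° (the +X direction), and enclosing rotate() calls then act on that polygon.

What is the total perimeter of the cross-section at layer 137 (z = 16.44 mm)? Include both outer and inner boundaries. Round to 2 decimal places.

43.00 mm

At z = 16.44 mm: the cube is present — its section is the full 6.5×25.5 rectangle (perimeter 64.00 mm); the cone at (4.5, 14) is not intersected at this z (z outside [17.5, 36]); Taking the union: only the 6.5×25.5 cube is present, so the union is just that shape — boundary = 64.00 mm; the 6.5×16.5 cube at (1.5, 4) contributes its full rectangle (perimeter 46.00 mm); After intersecting: the 6.5×16.5 cube at (1.5, 4) partially overlaps that combined region; clipping to the common part keeps 82.50 mm² — boundary = 43.00 mm. Overall, the cross-section is a single solid region. Total boundary length (outer) = 43.00 mm.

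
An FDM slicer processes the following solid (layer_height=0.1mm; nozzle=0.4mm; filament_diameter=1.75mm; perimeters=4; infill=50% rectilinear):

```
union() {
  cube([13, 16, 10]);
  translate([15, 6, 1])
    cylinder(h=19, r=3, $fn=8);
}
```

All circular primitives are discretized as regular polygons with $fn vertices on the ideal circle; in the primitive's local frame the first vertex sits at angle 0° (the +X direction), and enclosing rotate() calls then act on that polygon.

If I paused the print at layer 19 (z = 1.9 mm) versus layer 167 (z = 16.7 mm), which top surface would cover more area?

layer 19 (z = 1.9 mm)

Layer 19 (z = 1.9): the 13×16 cube contributes its full rectangle (area 208.00 mm²); the r=3 cylinder at (15, 6) gives a regular 8-gon of circumradius 3 (constant along its height) (area = (8/2)·3.000²·sin(360°/8) = 25.46 mm²); Merging all regions: the regions partially overlap — summed areas 233.46 mm² minus the doubly-counted overlap 2.38 mm² gives 231.07 mm² — area = 231.07 mm². So its area = 231.07 mm². Layer 167 (z = 16.7): the cube does not reach this height (z outside [0, 10]); the cylinder at (15, 6): section is a regular 8-gon, circumradius r=3 (area = (8/2)·3.000²·sin(360°/8) = 25.46 mm²); Taking the union: only the r=3 cylinder at (15, 6) is present, so the union is just that shape — area = 25.46 mm². So its area = 25.46 mm². Layer 19 is larger (231.07 vs 25.46 mm²).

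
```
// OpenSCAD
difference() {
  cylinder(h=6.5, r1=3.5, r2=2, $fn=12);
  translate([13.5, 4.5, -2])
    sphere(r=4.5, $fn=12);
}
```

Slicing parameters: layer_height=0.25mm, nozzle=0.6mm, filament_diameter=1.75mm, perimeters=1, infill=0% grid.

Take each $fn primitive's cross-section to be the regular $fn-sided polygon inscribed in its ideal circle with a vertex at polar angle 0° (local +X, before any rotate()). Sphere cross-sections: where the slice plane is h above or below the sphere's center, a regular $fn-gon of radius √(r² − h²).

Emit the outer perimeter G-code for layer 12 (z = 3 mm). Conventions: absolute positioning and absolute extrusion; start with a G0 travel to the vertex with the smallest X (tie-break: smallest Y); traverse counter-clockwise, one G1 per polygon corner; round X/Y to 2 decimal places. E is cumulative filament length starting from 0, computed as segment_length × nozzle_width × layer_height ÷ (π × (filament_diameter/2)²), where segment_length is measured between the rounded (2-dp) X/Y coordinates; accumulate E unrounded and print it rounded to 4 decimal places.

At z = 3 mm: the cone (r1=3.5→r2=2) has section circumradius 2.808 here — a regular 12-gon; the sphere at (13.5, 4.5) does not reach this height (|z−center|=5.000 > r=4.5); Subtracting the remaining from the first: none of the subtracted shapes is present at this height, so the cone is unchanged — 1 connected region. The outline is a single polygon with 12 vertices. Extrusion per mm of travel: 0.6 × 0.25 / (π × 0.875²) = 0.062363. Accumulating E over each segment gives final E = 1.0871.

G0 X-2.81 Y0.00 Z3.00
G1 X-2.43 Y-1.40 E0.0905
G1 X-1.40 Y-2.43 E0.1813
G1 X0.00 Y-2.81 E0.2718
G1 X1.40 Y-2.43 E0.3622
G1 X2.43 Y-1.40 E0.4531
G1 X2.81 Y0.00 E0.5435
G1 X2.43 Y1.40 E0.6340
G1 X1.40 Y2.43 E0.7249
G1 X0.00 Y2.81 E0.8153
G1 X-1.40 Y2.43 E0.9058
G1 X-2.43 Y1.40 E0.9966
G1 X-2.81 Y0.00 E1.0871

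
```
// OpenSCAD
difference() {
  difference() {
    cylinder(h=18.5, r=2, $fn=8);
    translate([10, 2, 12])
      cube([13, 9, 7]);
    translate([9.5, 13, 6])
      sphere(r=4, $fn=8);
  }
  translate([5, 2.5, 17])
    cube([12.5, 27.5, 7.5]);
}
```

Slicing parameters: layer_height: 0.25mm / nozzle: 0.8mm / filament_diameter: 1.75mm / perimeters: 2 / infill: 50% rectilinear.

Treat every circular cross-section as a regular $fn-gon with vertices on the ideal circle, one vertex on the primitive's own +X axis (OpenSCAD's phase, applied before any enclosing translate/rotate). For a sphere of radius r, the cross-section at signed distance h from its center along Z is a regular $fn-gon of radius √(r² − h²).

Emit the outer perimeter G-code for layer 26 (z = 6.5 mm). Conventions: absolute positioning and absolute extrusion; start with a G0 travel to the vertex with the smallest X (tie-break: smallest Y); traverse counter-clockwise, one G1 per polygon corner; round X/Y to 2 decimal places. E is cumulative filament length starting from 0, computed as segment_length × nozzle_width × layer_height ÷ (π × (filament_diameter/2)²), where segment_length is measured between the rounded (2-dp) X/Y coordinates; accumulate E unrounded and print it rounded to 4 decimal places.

At z = 6.5 mm: the r=2 cylinder gives a regular 8-gon of circumradius 2 (constant along its height); the cube at (10, 2) is not intersected at this z (z outside [12, 19]); the r=4 sphere at (9.5, 13) contributes a regular 8-gon of circumradius √(4²−0.5²) = 3.969; After the difference (first − rest): starting from the r=2 cylinder, the r=4 sphere at (9.5, 13) misses the remaining region (no effect) — 1 connected region; the cube at (5, 2.5) does not reach this height (z outside [17, 24.5]); Taking the first minus the rest: none of the subtracted shapes is present at this height, so that combined region is unchanged — 1 connected region. The outline is a single polygon with 8 vertices. Extrusion per mm of travel: 0.8 × 0.25 / (π × 0.875²) = 0.083150. Accumulating E over each segment gives final E = 1.0167.

G0 X-2.00 Y0.00 Z6.50
G1 X-1.41 Y-1.41 E0.1271
G1 X0.00 Y-2.00 E0.2542
G1 X1.41 Y-1.41 E0.3813
G1 X2.00 Y0.00 E0.5084
G1 X1.41 Y1.41 E0.6355
G1 X0.00 Y2.00 E0.7626
G1 X-1.41 Y1.41 E0.8896
G1 X-2.00 Y0.00 E1.0167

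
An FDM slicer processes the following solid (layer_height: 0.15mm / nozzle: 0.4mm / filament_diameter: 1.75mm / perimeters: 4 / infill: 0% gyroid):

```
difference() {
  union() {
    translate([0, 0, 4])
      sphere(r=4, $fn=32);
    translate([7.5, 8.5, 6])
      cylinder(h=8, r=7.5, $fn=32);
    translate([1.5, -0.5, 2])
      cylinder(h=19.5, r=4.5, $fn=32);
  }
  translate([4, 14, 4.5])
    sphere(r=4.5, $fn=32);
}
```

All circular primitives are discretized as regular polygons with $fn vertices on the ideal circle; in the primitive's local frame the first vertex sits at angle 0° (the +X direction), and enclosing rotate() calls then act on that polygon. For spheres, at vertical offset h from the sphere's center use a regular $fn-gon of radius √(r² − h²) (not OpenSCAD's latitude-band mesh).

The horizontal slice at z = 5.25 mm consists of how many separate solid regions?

At z = 5.25 mm: the r=4 sphere contributes a regular 32-gon of circumradius √(4²−1.25²) = 3.800; the cylinder at (7.5, 8.5) is absent (z outside [6, 14]); the cylinder at (1.5, -0.5): section is a regular 32-gon, circumradius r=4.5; Combining (union): the regions partially overlap (shared area 39.82 mm²), so overlapping operands fuse into one piece — 1 connected region; the sphere at (4, 14): section is a regular 32-gon, circumradius = √(r²−h²) = √(4.5²−0.75²) = 4.437; Taking the first minus the rest: starting from the result so far, the r=4.5 sphere at (4, 14) misses the remaining region (no effect) — 1 connected region. The result has 1 disconnected region.

1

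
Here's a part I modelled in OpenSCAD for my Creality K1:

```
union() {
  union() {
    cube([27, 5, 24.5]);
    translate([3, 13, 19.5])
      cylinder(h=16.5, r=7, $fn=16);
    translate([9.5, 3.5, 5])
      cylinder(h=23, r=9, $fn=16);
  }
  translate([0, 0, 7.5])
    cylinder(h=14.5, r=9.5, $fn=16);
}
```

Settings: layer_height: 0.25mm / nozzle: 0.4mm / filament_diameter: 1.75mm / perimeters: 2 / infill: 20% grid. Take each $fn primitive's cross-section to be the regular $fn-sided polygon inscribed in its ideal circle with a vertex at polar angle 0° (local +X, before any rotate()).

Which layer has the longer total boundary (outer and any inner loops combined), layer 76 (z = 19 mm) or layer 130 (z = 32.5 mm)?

layer 76 (z = 19 mm)

Layer 76 (z = 19): the 27×5 cube contributes its full rectangle (perimeter 64.00 mm); the cylinder at (3, 13) does not reach this height (z outside [19.5, 36]); the r=9 cylinder at (9.5, 3.5) contributes a regular 16-gon of circumradius 9 (perimeter = 2·16·9.000·sin(180°/16) = 56.19 mm); Merging all regions: the regions partially overlap (shared area 87.11 mm²), so the edge portions inside another operand are dropped and the merged outline is re-measured after clipping — boundary = 76.01 mm; the r=9.5 cylinder gives a regular 16-gon of circumradius 9.5 (constant along its height) (perimeter = 2·16·9.500·sin(180°/16) = 59.31 mm); Merging all regions: the regions partially overlap (shared area 90.90 mm²), so the edge portions inside another operand are dropped and the merged outline is re-measured after clipping — boundary = 97.40 mm. So its perimeter = 97.40 mm. Layer 130 (z = 32.5): the cube is not intersected at this z (z outside [0, 24.5]); the cylinder at (3, 13): section is a regular 16-gon, circumradius r=7 (perimeter = 2·16·7.000·sin(180°/16) = 43.70 mm); the cylinder at (9.5, 3.5) is absent (z outside [5, 28]); Combining (union): only the r=7 cylinder at (3, 13) is present, so the union is just that shape — boundary = 43.70 mm; the cylinder does not reach this height (z outside [7.5, 22]); Merging all regions: only the result so far is present, so the union is just that shape — boundary = 43.70 mm. So its perimeter = 43.70 mm. Layer 76 is larger (97.40 vs 43.70 mm).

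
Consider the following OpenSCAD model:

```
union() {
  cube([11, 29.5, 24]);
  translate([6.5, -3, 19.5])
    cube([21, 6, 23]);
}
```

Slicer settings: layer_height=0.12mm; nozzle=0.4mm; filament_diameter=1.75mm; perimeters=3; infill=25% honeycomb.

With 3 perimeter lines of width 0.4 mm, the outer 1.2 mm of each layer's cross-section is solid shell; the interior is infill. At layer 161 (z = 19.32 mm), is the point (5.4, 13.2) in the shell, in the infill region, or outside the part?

At z = 19.32 mm: the cube is present — its section is the full 11×29.5 rectangle; the cube at (6.5, -3) is not intersected at this z (z outside [19.5, 42.5]); Combining (union): only the 11×29.5 cube is present, so the union is just that shape — 1 connected region. Overall, the cross-section is a single solid region. The nearest boundary edge runs (0.00, 29.50)→(0.00, 0.00); distance from the point to it = 5.40 mm. The point is inside the cross-section and 5.40 mm from the nearest boundary — more than the 1.2 mm shell width (3 × 0.4), so it's in the infill interior.

infill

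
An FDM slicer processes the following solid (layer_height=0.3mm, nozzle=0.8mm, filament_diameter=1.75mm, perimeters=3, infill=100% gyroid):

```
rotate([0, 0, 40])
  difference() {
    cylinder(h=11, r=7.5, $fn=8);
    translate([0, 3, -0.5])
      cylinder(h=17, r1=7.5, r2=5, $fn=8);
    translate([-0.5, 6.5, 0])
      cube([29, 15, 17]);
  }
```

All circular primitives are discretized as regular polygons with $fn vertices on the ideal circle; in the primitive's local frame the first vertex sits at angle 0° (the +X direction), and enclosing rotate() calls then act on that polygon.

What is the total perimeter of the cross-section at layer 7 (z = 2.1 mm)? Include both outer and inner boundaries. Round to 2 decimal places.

At z = 2.1 mm: the r=7.5 cylinder gives a regular 8-gon of circumradius 7.5 (constant along its height) (perimeter = 2·8·7.500·sin(180°/8) = 45.92 mm); the cone at (0, 3) contributes a regular 8-gon of circumradius 7.118 (interpolated between r1=7.5 and r2=5 at t=0.153) (perimeter = 2·8·7.118·sin(180°/8) = 43.58 mm); the cube at (-0.5, 6.5) (footprint 29×15) is included at this height (perimeter 88.00 mm); Taking the first minus the rest: starting from the r=7.5 cylinder, the cone at (0, 3) partially overlaps it — only the 109.03 mm² overlap (of its 143.29 mm²) is removed, clipping the outline; the 29×15 cube at (-0.5, 6.5) misses the remaining region (no effect) — boundary = 46.75 mm; (rotated 40° about Z; rotation is an isometry so areas/perimeters/island counts are preserved). Overall, the cross-section is a single solid region. Total boundary length (outer) = 46.75 mm.

46.75 mm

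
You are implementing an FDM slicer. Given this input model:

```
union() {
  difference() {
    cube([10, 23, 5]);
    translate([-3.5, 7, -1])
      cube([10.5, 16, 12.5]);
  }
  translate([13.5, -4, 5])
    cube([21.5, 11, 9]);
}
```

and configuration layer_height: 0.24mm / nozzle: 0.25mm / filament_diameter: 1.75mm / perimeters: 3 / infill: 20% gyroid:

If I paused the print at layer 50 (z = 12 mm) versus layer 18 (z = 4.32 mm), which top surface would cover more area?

layer 50 (z = 12 mm)

Layer 50 (z = 12): the cube does not reach this height (z outside [0, 5]); the cube at (-3.5, 7) does not reach this height (z outside [-1, 11.5]); Taking the first minus the rest: the first operand is absent here, so nothing remains; the cube at (13.5, -4) (footprint 21.5×11) is included at this height (area 236.50 mm²); Taking the union: only the 21.5×11 cube at (13.5, -4) is present, so the union is just that shape — area = 236.50 mm². So its area = 236.50 mm². Layer 18 (z = 4.32): the cube is present — its section is the full 10×23 rectangle (area 230.00 mm²); the cube at (-3.5, 7) (footprint 10.5×16) is included at this height (area 168.00 mm²); Subtracting the remaining from the first: starting from the 10×23 cube (230.00 mm²), the 10.5×16 cube at (-3.5, 7) partially overlaps it — only the 112.00 mm² overlap (of its 168.00 mm²) is removed, clipping the outline — area = 118.00 mm²; the cube at (13.5, -4) does not reach this height (z outside [5, 14]); Taking the union: only that combined region is present, so the union is just that shape — area = 118.00 mm². So its area = 118.00 mm². Layer 50 is larger (236.50 vs 118.00 mm²).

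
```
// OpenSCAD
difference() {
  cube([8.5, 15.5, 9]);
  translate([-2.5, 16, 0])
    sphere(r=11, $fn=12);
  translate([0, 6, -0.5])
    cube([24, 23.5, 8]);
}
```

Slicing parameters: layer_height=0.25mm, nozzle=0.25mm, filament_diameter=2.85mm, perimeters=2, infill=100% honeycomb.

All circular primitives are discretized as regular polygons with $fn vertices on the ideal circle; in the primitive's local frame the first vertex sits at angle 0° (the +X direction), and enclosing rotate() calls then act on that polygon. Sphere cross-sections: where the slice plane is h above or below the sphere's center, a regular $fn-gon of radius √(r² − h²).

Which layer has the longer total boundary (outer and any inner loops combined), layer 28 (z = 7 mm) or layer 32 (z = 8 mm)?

layer 32 (z = 8 mm)

Layer 28 (z = 7): the cube is present — its section is the full 8.5×15.5 rectangle (perimeter 48.00 mm); the r=11 sphere at (-2.5, 16) contributes a regular 12-gon of circumradius √(11²−7²) = 8.485 (perimeter = 2·12·8.485·sin(180°/12) = 52.71 mm); the cube at (0, 6) (footprint 24×23.5) is included at this height (perimeter 95.00 mm); Taking the first minus the rest: starting from the 8.5×15.5 cube, the r=11 sphere at (-2.5, 16) partially overlaps it — only the 30.66 mm² overlap (of its 216.00 mm²) is removed, clipping the outline; the 24×23.5 cube at (0, 6) partially overlaps it — only the 50.09 mm² overlap (of its 564.00 mm²) is removed, clipping the outline — boundary = 29.00 mm. So its perimeter = 29.00 mm. Layer 32 (z = 8): the cube (footprint 8.5×15.5) is included at this height (perimeter 48.00 mm); the r=11 sphere at (-2.5, 16) slices to a regular 12-gon of circumradius 7.550 (√(r²−h²) with h=8 from center) (perimeter = 2·12·7.550·sin(180°/12) = 46.90 mm); the cube at (0, 6) does not reach this height (z outside [-0.5, 7.5]); After the difference (first − rest): starting from the 8.5×15.5 cube, the r=11 sphere at (-2.5, 16) partially overlaps it — only the 22.22 mm² overlap (of its 171.00 mm²) is removed, clipping the outline — boundary = 45.32 mm. So its perimeter = 45.32 mm. Layer 32 is larger (45.32 vs 29.00 mm).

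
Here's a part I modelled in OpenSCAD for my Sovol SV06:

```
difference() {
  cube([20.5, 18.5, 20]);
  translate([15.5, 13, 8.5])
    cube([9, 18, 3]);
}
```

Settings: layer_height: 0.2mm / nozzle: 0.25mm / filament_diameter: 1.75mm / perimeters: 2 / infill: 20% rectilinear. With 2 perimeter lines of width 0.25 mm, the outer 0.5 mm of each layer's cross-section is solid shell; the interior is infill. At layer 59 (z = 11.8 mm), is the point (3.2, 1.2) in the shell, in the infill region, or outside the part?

infill

At z = 11.8 mm: the 20.5×18.5 cube contributes its full rectangle; the cube at (15.5, 13) is absent (z outside [8.5, 11.5]); After the difference (first − rest): none of the subtracted shapes is present at this height, so the 20.5×18.5 cube is unchanged — 1 connected region. Overall, the cross-section is a single solid region. The nearest boundary edge runs (0.00, 0.00)→(20.50, 0.00); distance from the point to it = 1.20 mm. The point is inside the cross-section and 1.20 mm from the nearest boundary — more than the 0.5 mm shell width (2 × 0.25), so it's in the infill interior.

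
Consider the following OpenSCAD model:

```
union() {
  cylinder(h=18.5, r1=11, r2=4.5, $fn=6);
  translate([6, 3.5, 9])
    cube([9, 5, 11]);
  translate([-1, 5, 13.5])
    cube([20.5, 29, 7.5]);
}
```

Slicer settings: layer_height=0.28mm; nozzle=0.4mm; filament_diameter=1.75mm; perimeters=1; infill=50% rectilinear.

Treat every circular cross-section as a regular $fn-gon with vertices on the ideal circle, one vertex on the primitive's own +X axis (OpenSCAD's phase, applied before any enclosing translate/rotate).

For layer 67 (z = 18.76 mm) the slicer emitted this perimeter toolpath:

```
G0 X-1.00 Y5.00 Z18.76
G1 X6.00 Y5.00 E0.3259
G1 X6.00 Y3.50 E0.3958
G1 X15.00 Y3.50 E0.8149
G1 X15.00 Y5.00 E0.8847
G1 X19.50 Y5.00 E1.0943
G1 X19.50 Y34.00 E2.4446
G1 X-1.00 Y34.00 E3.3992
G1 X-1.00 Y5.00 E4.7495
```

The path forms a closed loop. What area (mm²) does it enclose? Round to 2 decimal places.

608.00 mm²

Apply the shoelace formula to the sequence of (X, Y) vertices; enclosed area = 608.00 mm².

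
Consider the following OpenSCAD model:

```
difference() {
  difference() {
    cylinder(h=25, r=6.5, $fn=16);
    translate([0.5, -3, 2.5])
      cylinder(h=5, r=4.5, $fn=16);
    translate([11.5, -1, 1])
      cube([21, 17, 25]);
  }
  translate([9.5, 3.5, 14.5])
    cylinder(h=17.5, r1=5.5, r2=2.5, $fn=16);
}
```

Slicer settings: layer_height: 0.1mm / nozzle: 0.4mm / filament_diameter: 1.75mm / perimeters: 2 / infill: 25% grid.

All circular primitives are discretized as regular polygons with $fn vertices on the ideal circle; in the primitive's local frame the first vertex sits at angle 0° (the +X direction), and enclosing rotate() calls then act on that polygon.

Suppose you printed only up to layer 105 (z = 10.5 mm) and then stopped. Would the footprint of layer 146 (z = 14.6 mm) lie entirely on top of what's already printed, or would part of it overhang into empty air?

entirely on top

Compare the two slices. At z = 10.5: the r=6.5 cylinder contributes a regular 16-gon of circumradius 6.5 (area = (16/2)·6.500²·sin(360°/16) = 129.35 mm²); the cylinder at (0.5, -3) is not intersected at this z (z outside [2.5, 7.5]); the cube at (11.5, -1) (footprint 21×17) is included at this height (area 357.00 mm²); Subtracting the remaining from the first: starting from the r=6.5 cylinder (129.35 mm²), the 21×17 cube at (11.5, -1) misses the remaining region (no effect) — area = 129.35 mm²; the cone at (9.5, 3.5) is not intersected at this z (z outside [14.5, 32]); Taking the first minus the rest: none of the subtracted shapes is present at this height, so that combined region is unchanged — area = 129.35 mm². At z = 14.6: the cylinder: section is a regular 16-gon, circumradius r=6.5 (area = (16/2)·6.500²·sin(360°/16) = 129.35 mm²); the cylinder at (0.5, -3) is absent (z outside [2.5, 7.5]); the cube at (11.5, -1) (footprint 21×17) is included at this height (area 357.00 mm²); Taking the first minus the rest: starting from the r=6.5 cylinder (129.35 mm²), the 21×17 cube at (11.5, -1) misses the remaining region (no effect) — area = 129.35 mm²; the cone at (9.5, 3.5) contributes a regular 16-gon of circumradius 5.483 (interpolated between r1=5.5 and r2=2.5 at t=0.006) (area = (16/2)·5.483²·sin(360°/16) = 92.03 mm²); Taking the first minus the rest: starting from the result so far (129.35 mm²), the cone at (9.5, 3.5) partially overlaps it — only the 7.06 mm² overlap (of its 92.03 mm²) is removed, clipping the outline — area = 122.29 mm². Checking containment: the cross-section at z = 14.6 is a subset of the cross-section at z = 10.5.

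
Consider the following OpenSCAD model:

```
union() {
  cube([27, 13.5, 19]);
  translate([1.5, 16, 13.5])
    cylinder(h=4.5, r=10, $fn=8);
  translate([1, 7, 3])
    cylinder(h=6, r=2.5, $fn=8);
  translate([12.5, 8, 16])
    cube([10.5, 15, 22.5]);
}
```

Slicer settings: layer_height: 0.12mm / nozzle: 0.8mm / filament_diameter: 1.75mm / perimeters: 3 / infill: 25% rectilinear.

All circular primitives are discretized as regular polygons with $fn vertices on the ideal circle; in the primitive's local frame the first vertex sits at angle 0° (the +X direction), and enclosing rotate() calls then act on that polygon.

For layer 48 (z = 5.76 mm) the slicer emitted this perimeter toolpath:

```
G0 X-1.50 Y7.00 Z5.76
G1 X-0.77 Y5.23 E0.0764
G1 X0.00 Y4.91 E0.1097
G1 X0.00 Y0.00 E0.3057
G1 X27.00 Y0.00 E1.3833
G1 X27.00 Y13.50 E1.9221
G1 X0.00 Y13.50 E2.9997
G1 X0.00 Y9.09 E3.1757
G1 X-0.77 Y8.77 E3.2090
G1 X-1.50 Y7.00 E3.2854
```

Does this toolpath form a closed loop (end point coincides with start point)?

yes

Start point (G0): (-1.50, 7.00). End point (last G1): the path returns to the start — closed.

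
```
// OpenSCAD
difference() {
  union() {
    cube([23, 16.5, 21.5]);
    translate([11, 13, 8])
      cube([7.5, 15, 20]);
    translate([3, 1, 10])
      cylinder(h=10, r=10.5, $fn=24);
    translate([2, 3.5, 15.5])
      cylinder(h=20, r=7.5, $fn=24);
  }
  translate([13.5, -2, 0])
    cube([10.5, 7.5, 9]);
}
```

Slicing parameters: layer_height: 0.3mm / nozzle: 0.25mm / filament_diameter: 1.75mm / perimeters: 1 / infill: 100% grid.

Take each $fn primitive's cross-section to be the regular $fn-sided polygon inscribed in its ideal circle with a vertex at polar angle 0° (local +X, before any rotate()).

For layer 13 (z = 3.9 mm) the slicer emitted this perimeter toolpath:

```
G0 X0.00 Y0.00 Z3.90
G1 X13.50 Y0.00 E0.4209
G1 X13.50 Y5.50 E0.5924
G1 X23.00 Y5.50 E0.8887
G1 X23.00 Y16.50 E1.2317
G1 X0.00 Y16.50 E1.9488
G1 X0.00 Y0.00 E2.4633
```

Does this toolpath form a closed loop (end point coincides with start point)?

Start point (G0): (0.00, 0.00). End point (last G1): the path returns to the start — closed.

yes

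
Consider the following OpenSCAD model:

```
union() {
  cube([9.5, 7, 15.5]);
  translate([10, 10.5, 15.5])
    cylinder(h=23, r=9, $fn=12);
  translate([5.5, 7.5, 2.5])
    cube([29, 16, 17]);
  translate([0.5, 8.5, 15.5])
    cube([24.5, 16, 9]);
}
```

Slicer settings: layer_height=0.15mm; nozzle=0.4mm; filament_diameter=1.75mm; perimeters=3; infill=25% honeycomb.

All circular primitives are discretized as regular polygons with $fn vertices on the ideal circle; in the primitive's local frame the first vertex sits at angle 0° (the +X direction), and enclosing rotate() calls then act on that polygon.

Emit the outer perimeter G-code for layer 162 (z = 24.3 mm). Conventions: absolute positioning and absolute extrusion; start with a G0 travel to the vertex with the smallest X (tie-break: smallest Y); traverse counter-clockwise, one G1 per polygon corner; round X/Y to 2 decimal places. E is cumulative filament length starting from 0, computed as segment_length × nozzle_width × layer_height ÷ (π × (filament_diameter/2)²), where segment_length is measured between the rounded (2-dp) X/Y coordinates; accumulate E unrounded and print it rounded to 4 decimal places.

At z = 24.3 mm: the cube does not reach this height (z outside [0, 15.5]); the cylinder at (10, 10.5): section is a regular 12-gon, circumradius r=9; the cube at (5.5, 7.5) is not intersected at this z (z outside [2.5, 19.5]); the 24.5×16 cube at (0.5, 8.5) contributes its full rectangle; Combining (union): the regions partially overlap (shared area 156.43 mm²), so overlapping operands fuse into one piece — 1 connected region. The outline is a single polygon with 11 vertices. Extrusion per mm of travel: 0.4 × 0.15 / (π × 0.875²) = 0.024945. Accumulating E over each segment gives final E = 2.1922.

G0 X0.50 Y8.50 Z24.30
G1 X1.54 Y8.50 E0.0259
G1 X2.21 Y6.00 E0.0905
G1 X5.50 Y2.71 E0.2066
G1 X10.00 Y1.50 E0.3228
G1 X14.50 Y2.71 E0.4391
G1 X17.79 Y6.00 E0.5551
G1 X18.46 Y8.50 E0.6197
G1 X25.00 Y8.50 E0.7828
G1 X25.00 Y24.50 E1.1819
G1 X0.50 Y24.50 E1.7931
G1 X0.50 Y8.50 E2.1922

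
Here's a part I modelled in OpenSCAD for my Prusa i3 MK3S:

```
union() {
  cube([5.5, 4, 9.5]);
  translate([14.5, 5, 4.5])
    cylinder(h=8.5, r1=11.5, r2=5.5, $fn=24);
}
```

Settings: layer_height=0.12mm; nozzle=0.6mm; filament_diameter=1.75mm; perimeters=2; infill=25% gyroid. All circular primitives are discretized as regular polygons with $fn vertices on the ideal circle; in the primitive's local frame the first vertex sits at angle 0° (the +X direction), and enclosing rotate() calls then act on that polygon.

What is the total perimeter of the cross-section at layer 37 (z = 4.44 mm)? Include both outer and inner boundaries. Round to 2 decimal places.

At z = 4.44 mm: the cube (footprint 5.5×4) is included at this height (perimeter 19.00 mm); the cone at (14.5, 5) is absent (z outside [4.5, 13]); Combining (union): only the 5.5×4 cube is present, so the union is just that shape — boundary = 19.00 mm. Overall, the cross-section is a single solid region. Total boundary length (outer) = 19.00 mm.

19.00 mm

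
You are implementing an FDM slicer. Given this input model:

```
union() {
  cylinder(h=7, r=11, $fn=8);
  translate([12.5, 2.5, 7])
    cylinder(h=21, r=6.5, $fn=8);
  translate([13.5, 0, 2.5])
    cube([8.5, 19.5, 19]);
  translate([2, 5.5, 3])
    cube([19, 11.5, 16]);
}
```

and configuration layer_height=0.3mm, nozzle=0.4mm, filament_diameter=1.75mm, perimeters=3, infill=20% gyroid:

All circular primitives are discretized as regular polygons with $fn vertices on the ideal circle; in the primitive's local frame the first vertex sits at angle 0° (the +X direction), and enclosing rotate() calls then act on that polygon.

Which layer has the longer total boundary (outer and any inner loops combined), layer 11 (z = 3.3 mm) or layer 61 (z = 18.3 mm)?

Layer 11 (z = 3.3): the cylinder: section is a regular 8-gon, circumradius r=11 (perimeter = 2·8·11.000·sin(180°/8) = 67.35 mm); the cylinder at (12.5, 2.5) does not reach this height (z outside [7, 28]); the cube at (13.5, 0) (footprint 8.5×19.5) is included at this height (perimeter 56.00 mm); the 19×11.5 cube at (2, 5.5) contributes its full rectangle (perimeter 61.00 mm); Combining (union): the regions partially overlap (shared area 107.40 mm²), so the edge portions inside another operand are dropped and the merged outline is re-measured after clipping — boundary = 126.24 mm. So its perimeter = 126.24 mm. Layer 61 (z = 18.3): the cylinder is not intersected at this z (z outside [0, 7]); the r=6.5 cylinder at (12.5, 2.5) gives a regular 8-gon of circumradius 6.5 (constant along its height) (perimeter = 2·8·6.500·sin(180°/8) = 39.80 mm); the cube at (13.5, 0) (footprint 8.5×19.5) is included at this height (perimeter 56.00 mm); the 19×11.5 cube at (2, 5.5) contributes its full rectangle (perimeter 61.00 mm); Taking the union: the regions partially overlap (shared area 137.82 mm²), so the edge portions inside another operand are dropped and the merged outline is re-measured after clipping — boundary = 83.22 mm. So its perimeter = 83.22 mm. Layer 11 is larger (126.24 vs 83.22 mm).

layer 11 (z = 3.3 mm)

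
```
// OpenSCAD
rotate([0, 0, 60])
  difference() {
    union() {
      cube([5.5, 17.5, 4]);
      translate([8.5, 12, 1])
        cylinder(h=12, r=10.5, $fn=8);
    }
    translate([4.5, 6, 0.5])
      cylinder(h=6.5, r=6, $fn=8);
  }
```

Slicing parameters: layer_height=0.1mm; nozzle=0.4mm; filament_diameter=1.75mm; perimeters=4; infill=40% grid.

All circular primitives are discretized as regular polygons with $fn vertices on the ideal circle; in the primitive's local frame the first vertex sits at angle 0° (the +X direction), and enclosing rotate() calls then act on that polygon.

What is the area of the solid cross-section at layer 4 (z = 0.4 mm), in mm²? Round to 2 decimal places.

96.25 mm²

At z = 0.4 mm: the cube is present — its section is the full 5.5×17.5 rectangle (area 96.25 mm²); the cylinder at (8.5, 12) is absent (z outside [1, 13]); Merging all regions: only the 5.5×17.5 cube is present, so the union is just that shape — area = 96.25 mm²; the cylinder at (4.5, 6) is not intersected at this z (z outside [0.5, 7]); After the difference (first − rest): none of the subtracted shapes is present at this height, so the result so far is unchanged — area = 96.25 mm²; (whole slice rotated 60° about Z — lengths, areas and connectivity unchanged). Overall, the cross-section is a single solid region. Net area = 96.25 mm².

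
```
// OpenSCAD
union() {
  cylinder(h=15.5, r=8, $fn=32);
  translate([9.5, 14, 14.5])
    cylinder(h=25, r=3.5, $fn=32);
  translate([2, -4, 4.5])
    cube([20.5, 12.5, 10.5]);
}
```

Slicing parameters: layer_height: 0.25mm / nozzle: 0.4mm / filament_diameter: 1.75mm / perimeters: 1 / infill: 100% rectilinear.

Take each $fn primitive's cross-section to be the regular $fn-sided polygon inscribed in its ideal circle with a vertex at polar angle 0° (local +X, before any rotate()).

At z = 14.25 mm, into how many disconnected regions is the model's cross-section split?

At z = 14.25 mm: the cylinder: section is a regular 32-gon, circumradius r=8; the cylinder at (9.5, 14) is not intersected at this z (z outside [14.5, 39.5]); the cube at (2, -4) is present — its section is the full 20.5×12.5 rectangle; Taking the union: the regions partially overlap (shared area 56.66 mm²), so overlapping operands fuse into one piece — 1 connected region. The result has 1 disconnected region.

1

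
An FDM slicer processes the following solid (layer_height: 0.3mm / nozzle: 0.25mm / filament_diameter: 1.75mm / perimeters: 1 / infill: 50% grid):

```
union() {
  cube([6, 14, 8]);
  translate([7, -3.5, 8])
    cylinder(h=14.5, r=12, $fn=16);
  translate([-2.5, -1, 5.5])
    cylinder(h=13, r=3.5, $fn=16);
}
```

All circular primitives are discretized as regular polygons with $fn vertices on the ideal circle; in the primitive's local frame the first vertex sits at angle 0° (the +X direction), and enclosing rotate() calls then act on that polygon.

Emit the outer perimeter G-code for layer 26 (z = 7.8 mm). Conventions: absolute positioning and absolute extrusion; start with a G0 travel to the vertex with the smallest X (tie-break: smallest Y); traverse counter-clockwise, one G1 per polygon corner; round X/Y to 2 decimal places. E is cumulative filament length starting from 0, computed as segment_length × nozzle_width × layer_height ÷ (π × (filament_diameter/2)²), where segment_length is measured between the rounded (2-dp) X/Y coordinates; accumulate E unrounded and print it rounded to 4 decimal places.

At z = 7.8 mm: the cube (footprint 6×14) is included at this height; the cylinder at (7, -3.5) is not intersected at this z (z outside [8, 22.5]); the cylinder at (-2.5, -1): section is a regular 16-gon, circumradius r=3.5; Merging all regions: the regions partially overlap (shared area 0.66 mm²), so overlapping operands fuse into one piece — 1 connected region. The outline is a single polygon with 20 vertices. Extrusion per mm of travel: 0.25 × 0.3 / (π × 0.875²) = 0.031181. Accumulating E over each segment gives final E = 1.8061.

G0 X-6.00 Y-1.00 Z7.80
G1 X-5.73 Y-2.34 E0.0426
G1 X-4.97 Y-3.47 E0.0851
G1 X-3.84 Y-4.23 E0.1275
G1 X-2.50 Y-4.50 E0.1702
G1 X-1.16 Y-4.23 E0.2128
G1 X-0.03 Y-3.47 E0.2553
G1 X0.73 Y-2.34 E0.2977
G1 X1.00 Y-1.00 E0.3403
G1 X0.80 Y0.00 E0.3721
G1 X6.00 Y0.00 E0.5343
G1 X6.00 Y14.00 E0.9708
G1 X0.00 Y14.00 E1.1579
G1 X0.00 Y1.44 E1.5496
G1 X-0.03 Y1.47 E1.5509
G1 X-1.16 Y2.23 E1.5933
G1 X-2.50 Y2.50 E1.6360
G1 X-3.84 Y2.23 E1.6786
G1 X-4.97 Y1.47 E1.7210
G1 X-5.73 Y0.34 E1.7635
G1 X-6.00 Y-1.00 E1.8061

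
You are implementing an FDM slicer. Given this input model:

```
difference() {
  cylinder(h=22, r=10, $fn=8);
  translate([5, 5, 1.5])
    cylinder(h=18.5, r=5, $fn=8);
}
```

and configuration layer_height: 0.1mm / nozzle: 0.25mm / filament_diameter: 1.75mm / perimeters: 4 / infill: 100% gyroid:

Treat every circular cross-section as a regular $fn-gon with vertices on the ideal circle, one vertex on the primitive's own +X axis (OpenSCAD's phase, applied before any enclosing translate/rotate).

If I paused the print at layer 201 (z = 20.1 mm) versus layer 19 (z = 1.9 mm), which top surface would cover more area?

layer 201 (z = 20.1 mm)

Layer 201 (z = 20.1): the r=10 cylinder gives a regular 8-gon of circumradius 10 (constant along its height) (area = (8/2)·10.000²·sin(360°/8) = 282.84 mm²); the cylinder at (5, 5) is not intersected at this z (z outside [1.5, 20]); Taking the first minus the rest: none of the subtracted shapes is present at this height, so the r=10 cylinder is unchanged — area = 282.84 mm². So its area = 282.84 mm². Layer 19 (z = 1.9): the r=10 cylinder contributes a regular 8-gon of circumradius 10 (area = (8/2)·10.000²·sin(360°/8) = 282.84 mm²); the r=5 cylinder at (5, 5) contributes a regular 8-gon of circumradius 5 (area = (8/2)·5.000²·sin(360°/8) = 70.71 mm²); After the difference (first − rest): starting from the r=10 cylinder (282.84 mm²), the r=5 cylinder at (5, 5) partially overlaps it — only the 53.92 mm² overlap (of its 70.71 mm²) is removed, clipping the outline — area = 228.92 mm². So its area = 228.92 mm². Layer 201 is larger (282.84 vs 228.92 mm²).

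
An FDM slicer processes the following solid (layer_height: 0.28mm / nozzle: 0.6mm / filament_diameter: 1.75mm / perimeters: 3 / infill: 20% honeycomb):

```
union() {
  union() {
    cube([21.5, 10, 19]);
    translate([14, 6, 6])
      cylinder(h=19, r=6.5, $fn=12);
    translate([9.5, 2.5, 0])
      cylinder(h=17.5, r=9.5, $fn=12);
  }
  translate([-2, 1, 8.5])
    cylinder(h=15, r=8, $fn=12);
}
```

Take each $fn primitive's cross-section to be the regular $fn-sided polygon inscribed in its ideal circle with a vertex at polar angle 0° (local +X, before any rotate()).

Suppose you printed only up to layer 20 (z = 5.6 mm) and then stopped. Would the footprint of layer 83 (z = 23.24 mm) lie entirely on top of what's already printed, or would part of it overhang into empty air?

part overhangs

Compare the two slices. At z = 5.6: the cube is present — its section is the full 21.5×10 rectangle (area 215.00 mm²); the cylinder at (14, 6) is not intersected at this z (z outside [6, 25]); the r=9.5 cylinder at (9.5, 2.5) contributes a regular 12-gon of circumradius 9.5 (area = (12/2)·9.500²·sin(360°/12) = 270.75 mm²); Taking the union: the regions partially overlap — summed areas 485.75 mm² minus the doubly-counted overlap 167.72 mm² gives 318.03 mm² — area = 318.03 mm²; the cylinder at (-2, 1) does not reach this height (z outside [8.5, 23.5]); Taking the union: only the result so far is present, so the union is just that shape — area = 318.03 mm². At z = 23.24: the cube is not intersected at this z (z outside [0, 19]); the r=6.5 cylinder at (14, 6) contributes a regular 12-gon of circumradius 6.5 (area = (12/2)·6.500²·sin(360°/12) = 126.75 mm²); the cylinder at (9.5, 2.5) does not reach this height (z outside [0, 17.5]); Taking the union: only the r=6.5 cylinder at (14, 6) is present, so the union is just that shape — area = 126.75 mm²; the r=8 cylinder at (-2, 1) contributes a regular 12-gon of circumradius 8 (area = (12/2)·8.000²·sin(360°/12) = 192.00 mm²); Taking the union: the 2 present regions are separate (no shared area or edge), so areas and boundary lengths simply add and each stays a separate island — area = 318.75 mm². Checking containment: at z = 23.24 the cross-section extends beyond the z = 5.6 cross-section by about 149.22 mm².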